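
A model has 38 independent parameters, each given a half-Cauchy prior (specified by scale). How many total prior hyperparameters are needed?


Each half-Cauchy prior needs 1 hyperparameter (scale).
Total = 1 * 38 = 38

38


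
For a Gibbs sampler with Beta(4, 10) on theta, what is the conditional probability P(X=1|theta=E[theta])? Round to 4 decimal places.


E[theta] = 4/(4+10) = 0.2857
P(X=1|theta) = theta = 0.2857

0.2857


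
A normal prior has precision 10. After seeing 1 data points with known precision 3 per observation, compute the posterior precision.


In the conjugate normal model, precisions add:
tau_posterior = tau_prior + n * tau_data
= 10 + 1*3 = 13

13


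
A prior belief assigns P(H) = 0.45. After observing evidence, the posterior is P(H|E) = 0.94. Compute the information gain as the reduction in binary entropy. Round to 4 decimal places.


H(prior) = -0.45*log2(0.45) - 0.55*log2(0.55)
= 0.9928
H(post) = -0.94*log2(0.94) - 0.06*log2(0.06)
= 0.3274
IG = 0.9928 - 0.3274 = 0.6653

0.6653


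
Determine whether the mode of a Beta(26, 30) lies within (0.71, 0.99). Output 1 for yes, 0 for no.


First find the mode: (a-1)/(a+b-2) = 0.463
Is 0.463 in (0.71, 0.99)? 0

0


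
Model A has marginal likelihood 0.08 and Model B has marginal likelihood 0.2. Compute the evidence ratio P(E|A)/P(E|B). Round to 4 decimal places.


Evidence ratio = P(E|A) / P(E|B)
= 0.08 / 0.2
= 0.4

0.4


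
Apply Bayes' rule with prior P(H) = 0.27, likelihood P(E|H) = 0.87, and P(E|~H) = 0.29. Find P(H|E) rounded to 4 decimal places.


Step 1: Compute marginal P(E) = P(E|H)P(H) + P(E|~H)P(~H)
= 0.87*0.27 + 0.29*0.73 = 0.4466
Step 2: P(H|E) = P(E|H)P(H)/P(E) = 0.2349/0.4466
= 0.526

0.526


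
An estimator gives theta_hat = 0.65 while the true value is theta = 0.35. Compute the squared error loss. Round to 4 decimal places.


The squared error loss is (theta_hat - theta)^2
= (0.65 - 0.35)^2
= (0.3)^2 = 0.09

0.09


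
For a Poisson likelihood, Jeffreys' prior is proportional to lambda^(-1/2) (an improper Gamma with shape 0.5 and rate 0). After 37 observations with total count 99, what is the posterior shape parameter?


Jeffreys' prior for Poisson is proportional to lambda^(-1/2).
Posterior is Gamma(0.5 + S, 0 + n) = Gamma(0.5 + 99, 37).
Posterior shape = 0.5 + S = 0.5 + 99 = 99.5

99.5


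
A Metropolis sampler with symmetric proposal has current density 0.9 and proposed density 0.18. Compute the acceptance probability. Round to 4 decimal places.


For symmetric proposals, acceptance = min(1, pi(x*)/pi(x))
= min(1, 0.18/0.9)
= min(1, 0.2) = 0.2

0.2


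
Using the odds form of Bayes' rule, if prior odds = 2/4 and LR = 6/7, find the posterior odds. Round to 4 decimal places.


Bayes' rule in odds form: posterior odds = prior odds * LR
= (2 * 6) / (4 * 7)
= 12/28 = 0.4286

0.4286


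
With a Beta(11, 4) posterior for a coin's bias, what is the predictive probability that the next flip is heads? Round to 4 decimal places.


The predictive probability equals the posterior mean.
P(next = heads) = alpha / (alpha + beta)
= 11 / 15 = 0.7333

0.7333


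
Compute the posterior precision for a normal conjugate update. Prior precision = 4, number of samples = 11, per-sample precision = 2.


tau_post = tau_0 + n * tau
= 4 + 11 * 2 = 26

26


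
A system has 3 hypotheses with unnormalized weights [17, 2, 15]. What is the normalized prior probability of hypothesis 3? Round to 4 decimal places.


The normalized prior is the weight divided by the total.
Total weight = 34
P(H3) = 15 / 34 = 0.4412

0.4412


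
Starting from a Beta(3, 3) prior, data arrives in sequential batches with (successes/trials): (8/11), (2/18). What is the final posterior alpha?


In sequential Bayesian updating, we sum all successes.
Total successes = 10
Final alpha = 3 + 10 = 13

13


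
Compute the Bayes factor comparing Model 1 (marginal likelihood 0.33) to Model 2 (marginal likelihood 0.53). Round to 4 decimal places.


BF12 = marginal likelihood of M1 / marginal likelihood of M2
= 0.33/0.53
= 0.6226

0.6226


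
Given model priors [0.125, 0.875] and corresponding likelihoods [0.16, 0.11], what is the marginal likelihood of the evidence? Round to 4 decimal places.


P(E) = sum_i P(M_i) P(E|M_i)
= 0.02 + 0.0963
= 0.1163

0.1163


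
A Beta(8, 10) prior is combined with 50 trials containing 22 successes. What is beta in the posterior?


In conjugate updating:
beta_posterior = beta_prior + (n - k)
= 10 + (50 - 22)
= 10 + 28 = 38

38


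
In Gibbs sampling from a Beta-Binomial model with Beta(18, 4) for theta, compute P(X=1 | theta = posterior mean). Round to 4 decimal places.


Posterior mean = alpha/(alpha+beta) = 18/22 = 0.8182
P(X=1|theta=mean) = theta = 0.8182

0.8182


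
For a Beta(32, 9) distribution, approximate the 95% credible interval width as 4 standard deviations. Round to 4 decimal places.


Variance of Beta(a,b) = ab / ((a+b)^2 * (a+b+1))
= 32*9 / ((41)^2 * 42)
= 0.0041
SD = sqrt(0.0041) = 0.0639
Width = 4 * SD = 0.2555

0.2555


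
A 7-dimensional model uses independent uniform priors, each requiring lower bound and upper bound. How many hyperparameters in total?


Per parameter: 2 (lower bound and upper bound).
Total = 7 * 2 = 14

14


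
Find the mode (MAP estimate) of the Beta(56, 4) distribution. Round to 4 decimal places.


For Beta(a,b) with a,b > 1:
Mode = (a-1)/(a+b-2) = (56-1)/(60-2)
= 55/58 = 0.9483

0.9483


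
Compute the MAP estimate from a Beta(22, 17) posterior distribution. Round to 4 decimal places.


MAP = mode of Beta distribution
= (alpha - 1)/(alpha + beta - 2)
= (22-1)/(22+17-2)
= 21/37 = 0.5676

0.5676


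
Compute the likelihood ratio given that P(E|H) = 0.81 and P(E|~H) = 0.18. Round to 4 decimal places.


LR = P(E|H) / P(E|~H)
= 0.81 / 0.18 = 4.5

4.5


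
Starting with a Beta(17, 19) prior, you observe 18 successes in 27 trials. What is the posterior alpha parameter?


For a Beta-Binomial conjugate model:
Posterior alpha = prior alpha + number of successes
= 17 + 18 = 35

35


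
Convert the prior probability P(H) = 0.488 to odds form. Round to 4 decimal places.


P(not H) = 1 - 0.488 = 0.512
Odds = 0.488 / 0.512 = 0.9531

0.9531


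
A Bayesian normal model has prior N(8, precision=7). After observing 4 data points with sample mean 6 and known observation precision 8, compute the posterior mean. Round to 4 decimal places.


Posterior mean = (prior_precision * prior_mean + n * data_precision * data_mean) / (prior_precision + n * data_precision)
Numerator = 7*8 + 4*8*6 = 248
Denominator = 7 + 4*8 = 39
Posterior mean = 6.359

6.359


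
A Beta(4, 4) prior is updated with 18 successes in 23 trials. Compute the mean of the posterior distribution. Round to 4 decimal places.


After update: Beta(22, 9)
Mean = 22 / (22 + 9) = 22 / 31
= 0.7097

0.7097


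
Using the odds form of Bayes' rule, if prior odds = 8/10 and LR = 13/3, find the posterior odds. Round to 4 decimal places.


Bayes' rule in odds form: posterior odds = prior odds * LR
= (8 * 13) / (10 * 3)
= 104/30 = 3.4667

3.4667


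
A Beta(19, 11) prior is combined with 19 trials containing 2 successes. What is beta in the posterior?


In conjugate updating:
beta_posterior = beta_prior + (n - k)
= 11 + (19 - 2)
= 11 + 17 = 28

28


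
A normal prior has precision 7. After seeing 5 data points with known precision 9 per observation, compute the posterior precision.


In the conjugate normal model, precisions add:
tau_posterior = tau_prior + n * tau_data
= 7 + 5*9 = 52

52


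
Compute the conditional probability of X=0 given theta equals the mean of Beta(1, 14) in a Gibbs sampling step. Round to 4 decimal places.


Mean of Beta(1, 14) = 0.0667
P(X=0 | theta=0.0667) = 0.9333

0.9333


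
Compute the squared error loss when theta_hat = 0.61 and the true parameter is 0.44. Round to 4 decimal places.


L = (theta_hat - theta_true)^2
= (0.61 - 0.44)^2
= 0.17^2 = 0.0289

0.0289


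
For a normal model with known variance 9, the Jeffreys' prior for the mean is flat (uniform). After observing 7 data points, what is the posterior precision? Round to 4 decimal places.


Jeffreys' prior for normal mean (known variance) is flat.
Prior precision = 0.
Posterior precision = prior_prec + n/sigma^2 = 0 + 7/9
= 0.7778

0.7778


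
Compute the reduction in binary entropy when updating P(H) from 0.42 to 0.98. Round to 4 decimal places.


H_before = -p*log2(p) - (1-p)*log2(1-p) for p=0.42: 0.9815
H_after for p=0.98: 0.1414
Reduction = 0.9815 - 0.1414 = 0.84

0.84


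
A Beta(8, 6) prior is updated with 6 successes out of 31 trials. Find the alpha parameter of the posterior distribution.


In the Beta-Binomial conjugate update:
alpha_post = alpha_prior + successes
= 8 + 6
= 14

14


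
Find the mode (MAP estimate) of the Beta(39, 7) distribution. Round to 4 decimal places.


For Beta(a,b) with a,b > 1:
Mode = (a-1)/(a+b-2) = (39-1)/(46-2)
= 38/44 = 0.8636

0.8636


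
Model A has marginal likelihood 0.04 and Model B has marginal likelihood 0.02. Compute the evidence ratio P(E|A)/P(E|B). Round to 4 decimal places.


Evidence ratio = P(E|A) / P(E|B)
= 0.04 / 0.02
= 2.0

2.0


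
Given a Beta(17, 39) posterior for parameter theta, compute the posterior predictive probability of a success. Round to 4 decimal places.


For a Beta-Bernoulli model, the predictive probability is the mean:
P(success) = 17/(17+39) = 17/56 = 0.3036

0.3036


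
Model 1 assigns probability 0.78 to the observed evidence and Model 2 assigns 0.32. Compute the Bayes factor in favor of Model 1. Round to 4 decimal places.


BF = P(data|M1) / P(data|M2)
= 0.78 / 0.32 = 2.4375

2.4375


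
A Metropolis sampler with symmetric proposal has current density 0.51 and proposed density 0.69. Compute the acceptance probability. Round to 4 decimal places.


For symmetric proposals, acceptance = min(1, pi(x*)/pi(x))
= min(1, 0.69/0.51)
= min(1, 1.3529) = 1.0

1.0


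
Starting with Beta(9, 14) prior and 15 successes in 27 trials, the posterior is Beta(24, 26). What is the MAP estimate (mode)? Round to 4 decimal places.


The mode of Beta(a, b) when a > 1 and b > 1 is (a-1)/(a+b-2)
= (24 - 1) / (24 + 26 - 2)
= 23 / 48
= 0.4792

0.4792


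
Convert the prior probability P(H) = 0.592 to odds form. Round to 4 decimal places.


P(not H) = 1 - 0.592 = 0.408
Odds = 0.592 / 0.408 = 1.451

1.451


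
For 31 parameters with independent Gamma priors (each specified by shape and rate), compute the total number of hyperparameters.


A Gamma prior has 2 hyperparameters per parameter.
Total = 31 * 2 = 62

62


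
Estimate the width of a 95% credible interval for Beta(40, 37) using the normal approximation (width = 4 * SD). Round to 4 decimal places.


For Beta(a,b): Var = ab/((a+b)^2(a+b+1))
Var = 0.0032, SD = 0.0566
Approximate 95% CI width = 4 * 0.0566 = 0.2263

0.2263


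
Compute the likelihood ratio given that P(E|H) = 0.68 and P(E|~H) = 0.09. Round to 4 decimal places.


LR = P(E|H) / P(E|~H)
= 0.68 / 0.09 = 7.5556

7.5556


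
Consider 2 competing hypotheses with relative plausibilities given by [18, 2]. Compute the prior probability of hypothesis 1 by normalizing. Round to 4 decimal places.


Sum of weights = 18 + 2 = 20
Normalized prior for H1 = 18 / 20
= 0.9

0.9


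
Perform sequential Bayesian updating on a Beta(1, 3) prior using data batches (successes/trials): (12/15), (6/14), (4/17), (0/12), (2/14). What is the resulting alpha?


Accumulate successes: 24
Posterior alpha = prior alpha + sum of successes
= 1 + 24 = 25

25


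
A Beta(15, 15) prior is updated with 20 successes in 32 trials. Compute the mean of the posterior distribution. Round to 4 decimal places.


After update: Beta(35, 27)
Mean = 35 / (35 + 27) = 35 / 62
= 0.5645

0.5645


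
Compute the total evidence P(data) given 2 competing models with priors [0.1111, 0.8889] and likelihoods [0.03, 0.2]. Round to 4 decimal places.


Marginal likelihood = sum P(model_i) * P(data|model_i)
Model 1: 0.1111 * 0.03 = 0.0033
Model 2: 0.8889 * 0.2 = 0.1778
Total = 0.1811

0.1811


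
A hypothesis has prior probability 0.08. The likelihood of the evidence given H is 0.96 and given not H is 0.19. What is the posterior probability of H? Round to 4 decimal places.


Using Bayes' theorem:
P(E) = 0.08 * 0.96 + 0.92 * 0.19
P(E) = 0.2516
P(H|E) = (0.08 * 0.96) / 0.2516 = 0.3052

0.3052


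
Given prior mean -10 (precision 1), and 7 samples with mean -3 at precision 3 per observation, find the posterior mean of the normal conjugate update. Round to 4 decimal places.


The posterior mean is a precision-weighted average of prior and data.
Post. prec. = 1 + 21 = 22
Post. mean = (-10 + -63)/22 = -73/22 = -3.3182

-3.3182


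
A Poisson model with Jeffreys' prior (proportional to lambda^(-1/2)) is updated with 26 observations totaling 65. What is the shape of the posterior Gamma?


Posterior = Gamma(0.5 + S, n)
= Gamma(0.5 + 65, 26)
Posterior shape = 0.5 + S = 0.5 + 65 = 65.5

65.5


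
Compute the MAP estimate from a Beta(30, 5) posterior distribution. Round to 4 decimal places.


MAP = mode of Beta distribution
= (alpha - 1)/(alpha + beta - 2)
= (30-1)/(30+5-2)
= 29/33 = 0.8788

0.8788


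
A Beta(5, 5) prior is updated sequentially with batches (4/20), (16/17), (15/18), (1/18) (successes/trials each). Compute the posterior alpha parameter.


Sequential conjugate updating is equivalent to a single batch update.
Total successes across all batches = 36
alpha_posterior = alpha_prior + total_successes = 5 + 36
= 41

41


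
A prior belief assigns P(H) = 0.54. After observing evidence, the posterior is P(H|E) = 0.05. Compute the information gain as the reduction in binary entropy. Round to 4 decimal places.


H(prior) = -0.54*log2(0.54) - 0.46*log2(0.46)
= 0.9954
H(post) = -0.05*log2(0.05) - 0.95*log2(0.95)
= 0.2864
IG = 0.9954 - 0.2864 = 0.709

0.709


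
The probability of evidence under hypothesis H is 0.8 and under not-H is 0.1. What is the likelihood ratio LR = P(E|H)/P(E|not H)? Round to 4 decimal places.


LR = 0.8 / 0.1
= 8.0

8.0


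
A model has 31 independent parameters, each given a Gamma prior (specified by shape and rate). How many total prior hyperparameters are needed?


Each Gamma prior needs 2 hyperparameters (shape and rate).
Total = 2 * 31 = 62

62


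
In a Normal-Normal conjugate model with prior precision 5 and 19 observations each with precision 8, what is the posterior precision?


Posterior precision = prior precision + n * observation precision
= 5 + 19 * 8
= 5 + 152 = 157

157


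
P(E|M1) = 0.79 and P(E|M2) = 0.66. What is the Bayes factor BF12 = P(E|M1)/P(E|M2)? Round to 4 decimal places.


Bayes factor BF12 = P(E|M1) / P(E|M2)
= 0.79 / 0.66
= 1.197

1.197


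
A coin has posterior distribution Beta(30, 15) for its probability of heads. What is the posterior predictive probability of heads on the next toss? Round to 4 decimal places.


Posterior predictive = E[theta] = alpha/(alpha+beta)
= 30/45
= 0.6667

0.6667


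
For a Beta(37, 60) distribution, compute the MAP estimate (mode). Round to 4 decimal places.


MAP = mode = (a-1)/(a+b-2)
= (37-1)/(37+60-2)
= 36/95 = 0.3789

0.3789


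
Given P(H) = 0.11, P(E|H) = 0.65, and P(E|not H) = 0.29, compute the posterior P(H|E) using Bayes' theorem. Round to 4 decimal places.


By Bayes' theorem: P(H|E) = P(E|H)*P(H) / P(E)
P(E) = P(E|H)*P(H) + P(E|not H)*P(not H)
P(E) = 0.65*0.11 + 0.29*0.89 = 0.3296
P(H|E) = 0.65*0.11 / 0.3296 = 0.2169

0.2169


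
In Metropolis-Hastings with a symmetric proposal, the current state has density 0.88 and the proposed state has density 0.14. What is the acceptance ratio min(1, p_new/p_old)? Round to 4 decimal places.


Ratio = p_new / p_old = 0.14 / 0.88 = 0.1591
Acceptance = min(1, 0.1591) = 0.1591

0.1591


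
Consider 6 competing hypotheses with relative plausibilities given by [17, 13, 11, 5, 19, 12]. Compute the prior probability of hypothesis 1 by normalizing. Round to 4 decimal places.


Sum of weights = 17 + 13 + 11 + 5 + 19 + 12 = 77
Normalized prior for H1 = 17 / 77
= 0.2208

0.2208


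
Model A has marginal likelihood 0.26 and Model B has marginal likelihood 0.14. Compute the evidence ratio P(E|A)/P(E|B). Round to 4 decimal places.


Evidence ratio = P(E|A) / P(E|B)
= 0.26 / 0.14
= 1.8571

1.8571


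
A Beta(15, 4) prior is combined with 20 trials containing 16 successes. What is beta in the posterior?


In conjugate updating:
beta_posterior = beta_prior + (n - k)
= 4 + (20 - 16)
= 4 + 4 = 8

8


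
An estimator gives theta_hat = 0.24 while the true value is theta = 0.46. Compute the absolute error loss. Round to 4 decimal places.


The absolute error loss is |theta_hat - theta|
= |0.24 - 0.46|
= 0.22

0.22


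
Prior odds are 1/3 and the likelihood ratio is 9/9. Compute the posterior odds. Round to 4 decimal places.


Posterior odds = prior odds * likelihood ratio
= (1/3) * (9/9)
= 9 / 27
= 0.3333

0.3333


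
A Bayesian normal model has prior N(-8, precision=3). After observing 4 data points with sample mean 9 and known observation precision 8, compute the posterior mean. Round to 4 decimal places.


Posterior mean = (prior_precision * prior_mean + n * data_precision * data_mean) / (prior_precision + n * data_precision)
Numerator = 3*-8 + 4*8*9 = 264
Denominator = 3 + 4*8 = 35
Posterior mean = 7.5429

7.5429


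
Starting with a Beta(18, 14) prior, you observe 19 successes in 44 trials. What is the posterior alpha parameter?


For a Beta-Binomial conjugate model:
Posterior alpha = prior alpha + number of successes
= 18 + 19 = 37

37


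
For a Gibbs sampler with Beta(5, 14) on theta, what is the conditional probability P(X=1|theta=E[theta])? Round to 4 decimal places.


E[theta] = 5/(5+14) = 0.2632
P(X=1|theta) = theta = 0.2632

0.2632


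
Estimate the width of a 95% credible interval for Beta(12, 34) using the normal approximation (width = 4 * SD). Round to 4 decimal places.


For Beta(a,b): Var = ab/((a+b)^2(a+b+1))
Var = 0.0041, SD = 0.0641
Approximate 95% CI width = 4 * 0.0641 = 0.2562

0.2562


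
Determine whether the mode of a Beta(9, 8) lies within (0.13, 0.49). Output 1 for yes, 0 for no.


First find the mode: (a-1)/(a+b-2) = 0.5333
Is 0.5333 in (0.13, 0.49)? 0

0


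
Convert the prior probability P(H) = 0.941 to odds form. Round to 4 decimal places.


P(not H) = 1 - 0.941 = 0.059
Odds = 0.941 / 0.059 = 15.9492

15.9492


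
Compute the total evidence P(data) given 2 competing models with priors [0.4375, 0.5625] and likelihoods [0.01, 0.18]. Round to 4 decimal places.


Marginal likelihood = sum P(model_i) * P(data|model_i)
Model 1: 0.4375 * 0.01 = 0.0044
Model 2: 0.5625 * 0.18 = 0.1012
Total = 0.1056

0.1056


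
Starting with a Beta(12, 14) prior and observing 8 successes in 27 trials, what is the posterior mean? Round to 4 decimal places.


Posterior parameters: alpha = 12 + 8 = 20
beta = 14 + 19 = 33
Posterior mean = alpha / (alpha + beta) = 20 / 53
= 0.3774

0.3774


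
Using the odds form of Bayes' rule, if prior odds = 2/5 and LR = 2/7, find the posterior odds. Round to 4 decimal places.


Bayes' rule in odds form: posterior odds = prior odds * LR
= (2 * 2) / (5 * 7)
= 4/35 = 0.1143

0.1143


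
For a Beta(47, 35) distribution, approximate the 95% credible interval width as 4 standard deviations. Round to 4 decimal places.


Variance of Beta(a,b) = ab / ((a+b)^2 * (a+b+1))
= 47*35 / ((82)^2 * 83)
= 0.0029
SD = sqrt(0.0029) = 0.0543
Width = 4 * SD = 0.2172

0.2172


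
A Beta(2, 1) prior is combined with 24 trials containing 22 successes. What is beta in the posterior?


In conjugate updating:
beta_posterior = beta_prior + (n - k)
= 1 + (24 - 22)
= 1 + 2 = 3

3


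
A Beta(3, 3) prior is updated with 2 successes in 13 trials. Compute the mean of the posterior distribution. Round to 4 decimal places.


After update: Beta(5, 14)
Mean = 5 / (5 + 14) = 5 / 19
= 0.2632

0.2632


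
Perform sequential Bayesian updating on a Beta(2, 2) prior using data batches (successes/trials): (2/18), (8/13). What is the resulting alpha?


Accumulate successes: 10
Posterior alpha = prior alpha + sum of successes
= 2 + 10 = 12

12


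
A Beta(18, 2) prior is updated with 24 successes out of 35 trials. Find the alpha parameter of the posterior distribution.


In the Beta-Binomial conjugate update:
alpha_post = alpha_prior + successes
= 18 + 24
= 42

42


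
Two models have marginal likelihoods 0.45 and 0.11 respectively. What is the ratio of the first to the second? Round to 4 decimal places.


Evidence ratio = 0.45 / 0.11
= 4.0909

4.0909


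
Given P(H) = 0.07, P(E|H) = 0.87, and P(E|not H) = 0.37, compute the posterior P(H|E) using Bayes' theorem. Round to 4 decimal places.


By Bayes' theorem: P(H|E) = P(E|H)*P(H) / P(E)
P(E) = P(E|H)*P(H) + P(E|not H)*P(not H)
P(E) = 0.87*0.07 + 0.37*0.93 = 0.405
P(H|E) = 0.87*0.07 / 0.405 = 0.1504

0.1504


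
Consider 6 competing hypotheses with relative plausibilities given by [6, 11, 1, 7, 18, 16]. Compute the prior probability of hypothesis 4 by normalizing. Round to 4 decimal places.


Sum of weights = 6 + 11 + 1 + 7 + 18 + 16 = 59
Normalized prior for H4 = 7 / 59
= 0.1186

0.1186


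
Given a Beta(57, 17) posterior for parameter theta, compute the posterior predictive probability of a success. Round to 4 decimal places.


For a Beta-Bernoulli model, the predictive probability is the mean:
P(success) = 57/(57+17) = 57/74 = 0.7703

0.7703


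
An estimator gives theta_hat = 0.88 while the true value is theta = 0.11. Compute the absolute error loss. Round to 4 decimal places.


The absolute error loss is |theta_hat - theta|
= |0.88 - 0.11|
= 0.77

0.77


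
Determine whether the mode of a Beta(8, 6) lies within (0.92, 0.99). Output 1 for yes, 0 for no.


First find the mode: (a-1)/(a+b-2) = 0.5833
Is 0.5833 in (0.92, 0.99)? 0

0


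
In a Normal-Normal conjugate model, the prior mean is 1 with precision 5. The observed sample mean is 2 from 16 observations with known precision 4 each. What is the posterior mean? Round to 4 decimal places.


Posterior precision = tau0 + n*tau = 5 + 16*4 = 69
Posterior mean = (tau0*mu0 + n*tau*xbar) / posterior_precision
= (5*1 + 16*4*2) / 69
= 133 / 69 = 1.9275

1.9275


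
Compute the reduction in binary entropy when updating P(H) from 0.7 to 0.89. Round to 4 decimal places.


H_before = -p*log2(p) - (1-p)*log2(1-p) for p=0.7: 0.8813
H_after for p=0.89: 0.4999
Reduction = 0.8813 - 0.4999 = 0.3814

0.3814


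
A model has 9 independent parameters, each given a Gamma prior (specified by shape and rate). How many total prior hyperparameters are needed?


Each Gamma prior needs 2 hyperparameters (shape and rate).
Total = 2 * 9 = 18

18


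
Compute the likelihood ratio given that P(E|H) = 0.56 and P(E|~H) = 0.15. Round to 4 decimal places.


LR = P(E|H) / P(E|~H)
= 0.56 / 0.15 = 3.7333

3.7333


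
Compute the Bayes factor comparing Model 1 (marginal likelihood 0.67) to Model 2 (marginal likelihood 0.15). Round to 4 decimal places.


BF12 = marginal likelihood of M1 / marginal likelihood of M2
= 0.67/0.15
= 4.4667

4.4667


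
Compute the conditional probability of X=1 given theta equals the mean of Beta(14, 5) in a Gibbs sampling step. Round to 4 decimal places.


Mean of Beta(14, 5) = 0.7368
P(X=1 | theta=0.7368) = 0.7368

0.7368


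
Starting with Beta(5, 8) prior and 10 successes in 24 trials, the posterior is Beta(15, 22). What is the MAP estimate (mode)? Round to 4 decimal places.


The mode of Beta(a, b) when a > 1 and b > 1 is (a-1)/(a+b-2)
= (15 - 1) / (15 + 22 - 2)
= 14 / 35
= 0.4

0.4


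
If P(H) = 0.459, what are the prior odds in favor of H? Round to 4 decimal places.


Prior odds = P(H) / (1 - P(H))
= 0.459 / 0.541
= 0.8484

0.8484


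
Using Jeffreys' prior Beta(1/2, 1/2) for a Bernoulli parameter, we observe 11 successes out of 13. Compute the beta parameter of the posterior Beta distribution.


Conjugate update: Beta(0.5 + k, 0.5 + n - k).
k = 11, n - k = 2
Posterior beta = 0.5 + (n - k) = 0.5 + 2 = 2.5

2.5


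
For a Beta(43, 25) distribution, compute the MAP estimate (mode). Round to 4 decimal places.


MAP = mode = (a-1)/(a+b-2)
= (43-1)/(43+25-2)
= 42/66 = 0.6364

0.6364


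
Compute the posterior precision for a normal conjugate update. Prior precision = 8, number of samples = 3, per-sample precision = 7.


tau_post = tau_0 + n * tau
= 8 + 3 * 7 = 29

29


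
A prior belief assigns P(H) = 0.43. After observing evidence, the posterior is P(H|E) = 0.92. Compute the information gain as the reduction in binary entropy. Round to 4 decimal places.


H(prior) = -0.43*log2(0.43) - 0.57*log2(0.57)
= 0.9858
H(post) = -0.92*log2(0.92) - 0.08*log2(0.08)
= 0.4022
IG = 0.9858 - 0.4022 = 0.5836

0.5836


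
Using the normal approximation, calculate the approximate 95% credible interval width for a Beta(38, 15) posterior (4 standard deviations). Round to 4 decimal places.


Var(Beta) = 38*15/(53^2 * 54) = 0.0038
SD = 0.0613
Width ~ 4*SD = 0.2452

0.2452


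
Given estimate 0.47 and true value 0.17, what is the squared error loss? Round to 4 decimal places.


Squared error = (estimate - true)^2
Difference = 0.3
Loss = 0.3^2 = 0.09

0.09


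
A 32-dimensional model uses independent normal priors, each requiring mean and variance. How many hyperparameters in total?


Per parameter: 2 (mean and variance).
Total = 32 * 2 = 64

64


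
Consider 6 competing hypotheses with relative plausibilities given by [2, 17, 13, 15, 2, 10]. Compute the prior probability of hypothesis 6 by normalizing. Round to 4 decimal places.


Sum of weights = 2 + 17 + 13 + 15 + 2 + 10 = 59
Normalized prior for H6 = 10 / 59
= 0.1695

0.1695


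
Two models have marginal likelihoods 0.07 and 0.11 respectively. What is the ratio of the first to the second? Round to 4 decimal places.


Evidence ratio = 0.07 / 0.11
= 0.6364

0.6364


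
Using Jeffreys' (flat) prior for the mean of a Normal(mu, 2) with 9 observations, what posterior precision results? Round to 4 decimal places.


Flat prior means prior precision is 0.
Posterior precision = n / sigma^2 = 9/2 = 4.5

4.5


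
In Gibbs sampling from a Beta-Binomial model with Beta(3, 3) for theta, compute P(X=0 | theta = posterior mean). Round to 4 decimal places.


Posterior mean = alpha/(alpha+beta) = 3/6 = 0.5
P(X=0|theta=mean) = 1 - theta = 0.5

0.5


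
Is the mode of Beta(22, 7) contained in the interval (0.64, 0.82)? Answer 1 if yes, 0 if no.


Mode = (a-1)/(a+b-2) = 21/27 = 0.7778
Interval: (0.64, 0.82)
Contains mode? 1

1


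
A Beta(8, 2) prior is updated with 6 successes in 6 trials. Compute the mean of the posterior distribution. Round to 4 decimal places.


After update: Beta(14, 2)
Mean = 14 / (14 + 2) = 14 / 16
= 0.875

0.875


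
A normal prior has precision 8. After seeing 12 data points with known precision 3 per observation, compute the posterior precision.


In the conjugate normal model, precisions add:
tau_posterior = tau_prior + n * tau_data
= 8 + 12*3 = 44

44


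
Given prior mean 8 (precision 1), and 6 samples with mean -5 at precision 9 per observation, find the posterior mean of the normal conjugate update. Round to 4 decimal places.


The posterior mean is a precision-weighted average of prior and data.
Post. prec. = 1 + 54 = 55
Post. mean = (8 + -270)/55 = -262/55 = -4.7636

-4.7636


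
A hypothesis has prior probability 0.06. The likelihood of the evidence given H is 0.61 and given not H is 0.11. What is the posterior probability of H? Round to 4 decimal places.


Using Bayes' theorem:
P(E) = 0.06 * 0.61 + 0.94 * 0.11
P(E) = 0.14
P(H|E) = (0.06 * 0.61) / 0.14 = 0.2614

0.2614


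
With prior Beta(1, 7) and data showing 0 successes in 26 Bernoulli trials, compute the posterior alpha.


Conjugate update: alpha_posterior = alpha_prior + k
= 1 + 0 = 1

1


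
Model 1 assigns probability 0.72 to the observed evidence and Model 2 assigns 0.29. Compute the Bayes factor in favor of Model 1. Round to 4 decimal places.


BF = P(data|M1) / P(data|M2)
= 0.72 / 0.29 = 2.4828

2.4828


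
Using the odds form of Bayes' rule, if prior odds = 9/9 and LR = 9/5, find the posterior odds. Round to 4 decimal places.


Bayes' rule in odds form: posterior odds = prior odds * LR
= (9 * 9) / (9 * 5)
= 81/45 = 1.8

1.8


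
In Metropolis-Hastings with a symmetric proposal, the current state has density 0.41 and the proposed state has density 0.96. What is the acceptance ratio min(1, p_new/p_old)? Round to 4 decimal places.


Ratio = p_new / p_old = 0.96 / 0.41 = 2.3415
Acceptance = min(1, 2.3415) = 1.0

1.0


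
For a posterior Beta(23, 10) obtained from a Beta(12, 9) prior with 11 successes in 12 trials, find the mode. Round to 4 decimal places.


Mode = (alpha - 1) / (alpha + beta - 2)
= 22 / 31
= 0.7097

0.7097


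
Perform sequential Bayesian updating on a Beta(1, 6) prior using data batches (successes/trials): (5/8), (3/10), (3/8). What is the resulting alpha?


Accumulate successes: 11
Posterior alpha = prior alpha + sum of successes
= 1 + 11 = 12

12


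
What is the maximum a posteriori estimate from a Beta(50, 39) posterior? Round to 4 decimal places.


The MAP estimate equals the mode of the distribution.
Mode of Beta(a,b) = (a-1)/(a+b-2)
= 49/87
= 0.5632

0.5632


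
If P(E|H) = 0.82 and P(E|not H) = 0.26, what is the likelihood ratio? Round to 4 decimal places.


Likelihood ratio = P(E|H) / P(E|not H)
= 0.82 / 0.26
= 3.1538

3.1538


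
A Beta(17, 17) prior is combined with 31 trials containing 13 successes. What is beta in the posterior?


In conjugate updating:
beta_posterior = beta_prior + (n - k)
= 17 + (31 - 13)
= 17 + 18 = 35

35


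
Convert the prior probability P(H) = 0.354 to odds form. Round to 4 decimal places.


P(not H) = 1 - 0.354 = 0.646
Odds = 0.354 / 0.646 = 0.548

0.548


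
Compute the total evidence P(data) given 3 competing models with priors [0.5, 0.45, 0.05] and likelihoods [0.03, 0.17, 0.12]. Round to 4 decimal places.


Marginal likelihood = sum P(model_i) * P(data|model_i)
Model 1: 0.5 * 0.03 = 0.015
Model 2: 0.45 * 0.17 = 0.0765
Model 3: 0.05 * 0.12 = 0.006
Total = 0.0975

0.0975


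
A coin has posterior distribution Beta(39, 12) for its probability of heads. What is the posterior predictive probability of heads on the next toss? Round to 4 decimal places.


Posterior predictive = E[theta] = alpha/(alpha+beta)
= 39/51
= 0.7647

0.7647


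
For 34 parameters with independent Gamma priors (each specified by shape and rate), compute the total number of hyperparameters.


A Gamma prior has 2 hyperparameters per parameter.
Total = 34 * 2 = 68

68


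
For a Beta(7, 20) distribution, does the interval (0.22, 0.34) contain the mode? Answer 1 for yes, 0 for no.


Mode of Beta(a,b) = (a-1)/(a+b-2)
= (7-1)/(7+20-2) = 0.24
Check: 0.22 <= 0.24 <= 0.34?
Result: 1

1


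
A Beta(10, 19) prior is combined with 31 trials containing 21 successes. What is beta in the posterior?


In conjugate updating:
beta_posterior = beta_prior + (n - k)
= 19 + (31 - 21)
= 19 + 10 = 29

29


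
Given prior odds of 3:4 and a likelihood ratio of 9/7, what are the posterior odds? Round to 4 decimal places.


Posterior odds = prior odds * LR
Prior odds = 3/4 = 0.75
LR = 9/7 = 1.2857
Posterior odds = 0.75 * 1.2857 = 0.9643

0.9643


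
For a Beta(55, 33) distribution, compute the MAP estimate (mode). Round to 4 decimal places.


MAP = mode = (a-1)/(a+b-2)
= (55-1)/(55+33-2)
= 54/86 = 0.6279

0.6279


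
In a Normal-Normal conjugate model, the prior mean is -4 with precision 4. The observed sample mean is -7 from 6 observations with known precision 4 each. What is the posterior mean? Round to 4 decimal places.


Posterior precision = tau0 + n*tau = 4 + 6*4 = 28
Posterior mean = (tau0*mu0 + n*tau*xbar) / posterior_precision
= (4*-4 + 6*4*-7) / 28
= -184 / 28 = -6.5714

-6.5714


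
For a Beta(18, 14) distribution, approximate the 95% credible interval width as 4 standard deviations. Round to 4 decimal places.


Variance of Beta(a,b) = ab / ((a+b)^2 * (a+b+1))
= 18*14 / ((32)^2 * 33)
= 0.0075
SD = sqrt(0.0075) = 0.0864
Width = 4 * SD = 0.3454

0.3454


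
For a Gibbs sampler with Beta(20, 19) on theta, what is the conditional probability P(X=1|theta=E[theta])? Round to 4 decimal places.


E[theta] = 20/(20+19) = 0.5128
P(X=1|theta) = theta = 0.5128

0.5128


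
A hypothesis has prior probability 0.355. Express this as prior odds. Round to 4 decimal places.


Odds = P(H) / P(not H) = 0.355 / 0.645
= 0.5504

0.5504


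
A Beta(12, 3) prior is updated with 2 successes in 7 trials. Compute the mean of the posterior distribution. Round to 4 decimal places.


After update: Beta(14, 8)
Mean = 14 / (14 + 8) = 14 / 22
= 0.6364

0.6364


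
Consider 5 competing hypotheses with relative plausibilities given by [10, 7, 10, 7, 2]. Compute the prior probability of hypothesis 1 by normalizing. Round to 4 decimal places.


Sum of weights = 10 + 7 + 10 + 7 + 2 = 36
Normalized prior for H1 = 10 / 36
= 0.2778

0.2778


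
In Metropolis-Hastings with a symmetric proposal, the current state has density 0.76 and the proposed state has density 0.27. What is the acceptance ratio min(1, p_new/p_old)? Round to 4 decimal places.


Ratio = p_new / p_old = 0.27 / 0.76 = 0.3553
Acceptance = min(1, 0.3553) = 0.3553

0.3553


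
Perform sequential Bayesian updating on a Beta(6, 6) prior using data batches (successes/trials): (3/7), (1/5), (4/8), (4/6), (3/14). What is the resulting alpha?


Accumulate successes: 15
Posterior alpha = prior alpha + sum of successes
= 6 + 15 = 21

21


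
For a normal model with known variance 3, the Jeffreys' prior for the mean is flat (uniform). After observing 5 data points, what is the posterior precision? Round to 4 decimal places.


Jeffreys' prior for normal mean (known variance) is flat.
Prior precision = 0.
Posterior precision = prior_prec + n/sigma^2 = 0 + 5/3
= 1.6667

1.6667


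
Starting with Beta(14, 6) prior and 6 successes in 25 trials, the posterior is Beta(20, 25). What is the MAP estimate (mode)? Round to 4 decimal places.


The mode of Beta(a, b) when a > 1 and b > 1 is (a-1)/(a+b-2)
= (20 - 1) / (20 + 25 - 2)
= 19 / 43
= 0.4419

0.4419


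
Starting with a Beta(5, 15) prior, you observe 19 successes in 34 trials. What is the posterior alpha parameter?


For a Beta-Binomial conjugate model:
Posterior alpha = prior alpha + number of successes
= 5 + 19 = 24

24


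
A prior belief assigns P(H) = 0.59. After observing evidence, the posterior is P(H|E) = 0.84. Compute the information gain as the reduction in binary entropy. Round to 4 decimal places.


H(prior) = -0.59*log2(0.59) - 0.41*log2(0.41)
= 0.9765
H(post) = -0.84*log2(0.84) - 0.16*log2(0.16)
= 0.6343
IG = 0.9765 - 0.6343 = 0.3422

0.3422


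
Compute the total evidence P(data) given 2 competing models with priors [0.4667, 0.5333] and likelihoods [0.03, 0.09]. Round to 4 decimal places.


Marginal likelihood = sum P(model_i) * P(data|model_i)
Model 1: 0.4667 * 0.03 = 0.014
Model 2: 0.5333 * 0.09 = 0.048
Total = 0.062

0.062


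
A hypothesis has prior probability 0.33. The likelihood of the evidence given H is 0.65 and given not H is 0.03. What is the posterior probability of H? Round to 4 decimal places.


Using Bayes' theorem:
P(E) = 0.33 * 0.65 + 0.67 * 0.03
P(E) = 0.2346
P(H|E) = (0.33 * 0.65) / 0.2346 = 0.9143

0.9143


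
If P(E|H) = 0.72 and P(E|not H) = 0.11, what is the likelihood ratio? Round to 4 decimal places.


Likelihood ratio = P(E|H) / P(E|not H)
= 0.72 / 0.11
= 6.5455

6.5455


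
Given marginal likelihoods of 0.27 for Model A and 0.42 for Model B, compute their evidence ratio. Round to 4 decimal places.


Ratio = ML(A) / ML(B) = 0.27/0.42
= 0.6429

0.6429


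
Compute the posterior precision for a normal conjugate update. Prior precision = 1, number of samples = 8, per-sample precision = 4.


tau_post = tau_0 + n * tau
= 1 + 8 * 4 = 33

33


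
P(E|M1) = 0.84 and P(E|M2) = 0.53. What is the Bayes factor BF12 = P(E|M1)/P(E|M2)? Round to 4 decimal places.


Bayes factor BF12 = P(E|M1) / P(E|M2)
= 0.84 / 0.53
= 1.5849

1.5849


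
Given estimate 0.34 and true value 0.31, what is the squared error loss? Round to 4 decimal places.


Squared error = (estimate - true)^2
Difference = 0.03
Loss = 0.03^2 = 0.0009

0.0009


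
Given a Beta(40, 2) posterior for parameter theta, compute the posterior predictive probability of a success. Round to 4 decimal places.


For a Beta-Bernoulli model, the predictive probability is the mean:
P(success) = 40/(40+2) = 40/42 = 0.9524

0.9524


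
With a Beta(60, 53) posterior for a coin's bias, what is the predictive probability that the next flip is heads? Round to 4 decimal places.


The predictive probability equals the posterior mean.
P(next = heads) = alpha / (alpha + beta)
= 60 / 113 = 0.531

0.531


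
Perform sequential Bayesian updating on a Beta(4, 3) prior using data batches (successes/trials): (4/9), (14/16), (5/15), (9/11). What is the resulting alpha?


Accumulate successes: 32
Posterior alpha = prior alpha + sum of successes
= 4 + 32 = 36

36


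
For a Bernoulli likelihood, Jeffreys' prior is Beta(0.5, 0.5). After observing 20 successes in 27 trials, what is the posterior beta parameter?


Jeffreys' prior for Bernoulli is Beta(0.5, 0.5).
Posterior is Beta(0.5 + k, 0.5 + n - k).
Posterior beta = 0.5 + (n - k) = 0.5 + 7 = 7.5

7.5


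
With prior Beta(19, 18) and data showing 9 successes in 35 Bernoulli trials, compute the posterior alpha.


Conjugate update: alpha_posterior = alpha_prior + k
= 19 + 9 = 28

28


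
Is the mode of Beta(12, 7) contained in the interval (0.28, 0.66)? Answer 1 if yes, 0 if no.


Mode = (a-1)/(a+b-2) = 11/17 = 0.6471
Interval: (0.28, 0.66)
Contains mode? 1

1


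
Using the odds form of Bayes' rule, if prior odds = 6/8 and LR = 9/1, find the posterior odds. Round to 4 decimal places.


Bayes' rule in odds form: posterior odds = prior odds * LR
= (6 * 9) / (8 * 1)
= 54/8 = 6.75

6.75


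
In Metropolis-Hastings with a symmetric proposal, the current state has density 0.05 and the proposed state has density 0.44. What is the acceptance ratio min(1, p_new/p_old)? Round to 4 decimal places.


Ratio = p_new / p_old = 0.44 / 0.05 = 8.8
Acceptance = min(1, 8.8) = 1.0

1.0


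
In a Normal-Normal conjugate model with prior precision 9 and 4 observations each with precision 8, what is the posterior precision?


Posterior precision = prior precision + n * observation precision
= 9 + 4 * 8
= 9 + 32 = 41

41


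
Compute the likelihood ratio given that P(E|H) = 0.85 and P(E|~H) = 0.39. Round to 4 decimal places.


LR = P(E|H) / P(E|~H)
= 0.85 / 0.39 = 2.1795

2.1795


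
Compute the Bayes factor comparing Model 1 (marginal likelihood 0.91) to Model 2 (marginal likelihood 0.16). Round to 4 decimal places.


BF12 = marginal likelihood of M1 / marginal likelihood of M2
= 0.91/0.16
= 5.6875

5.6875


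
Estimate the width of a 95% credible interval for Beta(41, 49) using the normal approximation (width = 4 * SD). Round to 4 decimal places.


For Beta(a,b): Var = ab/((a+b)^2(a+b+1))
Var = 0.0027, SD = 0.0522
Approximate 95% CI width = 4 * 0.0522 = 0.2088

0.2088


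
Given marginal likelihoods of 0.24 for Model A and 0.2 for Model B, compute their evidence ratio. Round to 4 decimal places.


Ratio = ML(A) / ML(B) = 0.24/0.2
= 1.2

1.2
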